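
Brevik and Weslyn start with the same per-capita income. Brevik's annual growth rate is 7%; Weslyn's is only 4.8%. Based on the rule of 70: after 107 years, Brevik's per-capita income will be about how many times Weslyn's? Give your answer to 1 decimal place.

≈ 10.3 times

Brevik pulls ahead at 2.2 pp per year, so the ratio doubles every 70/2.2 ≈ 31.82 years.
In 107 years that's 3.36 doublings: 2^3.36 ≈ 10.3.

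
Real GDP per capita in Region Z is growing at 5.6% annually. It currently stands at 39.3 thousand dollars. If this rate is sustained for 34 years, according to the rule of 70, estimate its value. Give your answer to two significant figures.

260 thousand dollars

Doubling time ≈ 70/5.6 = 12.50 years.
34 years is 34/12.50 ≈ 2.72 doublings, a factor of 2^2.72 ≈ 6.59.
39.3 × 6.59 ≈ 260 thousand dollars.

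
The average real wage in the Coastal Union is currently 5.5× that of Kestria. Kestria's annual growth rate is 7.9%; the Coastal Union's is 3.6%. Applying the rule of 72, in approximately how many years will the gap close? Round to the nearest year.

Kestria gains on the Coastal Union at 7.9% − 3.6% = 4.3 points a year.
At that relative rate the gap halves every 72/4.3 ≈ 16.74 years.
A 5.5× gap takes log₂(5.5) ≈ 2.46 halvings to close: 2.46 × 16.74 ≈ 41 years.

around 41 years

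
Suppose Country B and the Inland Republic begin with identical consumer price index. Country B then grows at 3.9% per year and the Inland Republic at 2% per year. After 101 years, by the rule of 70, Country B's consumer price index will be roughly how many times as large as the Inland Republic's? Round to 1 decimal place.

Only the 1.9-point difference matters.
70/1.9 ≈ 36.84 years per doubling of the ratio; 101 years gives 2.74 doublings, so ≈ 6.7×.

about 6.7 times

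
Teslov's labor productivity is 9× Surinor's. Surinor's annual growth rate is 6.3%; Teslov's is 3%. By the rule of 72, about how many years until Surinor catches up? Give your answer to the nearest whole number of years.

Surinor gains on Teslov at 6.3% − 3% = 3.3 points a year.
At that relative rate the gap halves every 72/3.3 ≈ 21.82 years.
A 9× gap takes log₂(9) ≈ 3.17 halvings to close: 3.17 × 21.82 ≈ 69 years.

69 years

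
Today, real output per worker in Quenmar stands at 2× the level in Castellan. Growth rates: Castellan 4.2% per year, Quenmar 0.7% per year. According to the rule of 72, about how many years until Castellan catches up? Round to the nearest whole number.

The growth-rate gap is 4.2% − 0.7% = 3.5 percentage points.
So the ratio between them halves every 72/3.5 ≈ 20.57 years.
A 2× gap closes after 1 halving: 1 × 20.57 ≈ 21 years.

about 21 years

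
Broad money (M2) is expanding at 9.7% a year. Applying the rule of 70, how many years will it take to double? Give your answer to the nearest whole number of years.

70/9.7 ≈ 7.22, so it doubles roughly every 7 years.

around 7 years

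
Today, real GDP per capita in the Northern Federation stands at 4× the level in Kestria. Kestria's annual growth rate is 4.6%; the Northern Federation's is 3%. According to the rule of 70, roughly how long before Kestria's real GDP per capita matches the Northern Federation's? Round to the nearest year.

roughly 88 years

What matters is the difference: 1.6 pp.
Rule of 70 on the gap: the ratio halves every 70/1.6 ≈ 43.75 years.
A 4× gap closes after 2 halvings: 2 × 43.75 ≈ 88 years.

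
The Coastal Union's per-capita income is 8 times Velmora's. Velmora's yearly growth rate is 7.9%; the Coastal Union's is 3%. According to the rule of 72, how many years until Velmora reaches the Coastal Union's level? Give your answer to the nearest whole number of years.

about 44 years

The growth-rate gap is 7.9% − 3% = 4.9 percentage points.
So the ratio between them halves every 72/4.9 ≈ 14.69 years.
An 8 times gap closes after 3 halvings: 3 × 14.69 ≈ 44 years.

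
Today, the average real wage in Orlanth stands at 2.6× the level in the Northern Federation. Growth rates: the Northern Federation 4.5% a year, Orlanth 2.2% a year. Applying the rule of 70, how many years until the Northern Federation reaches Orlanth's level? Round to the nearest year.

The growth-rate gap is 4.5% − 2.2% = 2.3 percentage points.
So the ratio between them halves every 70/2.3 ≈ 30.43 years.
A 2.6× gap takes log₂(2.6) ≈ 1.38 halvings to close: 1.38 × 30.43 ≈ 42 years.

approximately 42 years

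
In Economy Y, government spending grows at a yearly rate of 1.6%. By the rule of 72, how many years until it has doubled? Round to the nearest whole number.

72/1.6 ≈ 45.00, so it doubles roughly every 45 years.

approximately 45 years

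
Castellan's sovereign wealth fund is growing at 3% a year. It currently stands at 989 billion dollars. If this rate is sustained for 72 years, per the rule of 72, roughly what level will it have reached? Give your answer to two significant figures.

roughly 7900 billion dollars

It doubles every 72/3 ≈ 24.00 years, so 72 years is 3.00 doublings.
2^3.00 ≈ 8.00; 989 × 8.00 ≈ 7900 billion dollars.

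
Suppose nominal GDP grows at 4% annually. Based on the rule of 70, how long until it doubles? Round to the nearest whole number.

around 18 years

70/4 ≈ 17.50, so it doubles roughly every 18 years.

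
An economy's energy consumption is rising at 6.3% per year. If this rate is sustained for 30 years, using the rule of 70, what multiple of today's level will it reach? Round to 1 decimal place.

around 6.5 times

Doubling time ≈ 70/6.3 = 11.11 years.
30 years / 11.11 ≈ 2.70 doublings → factor 2^2.70 ≈ 6.5.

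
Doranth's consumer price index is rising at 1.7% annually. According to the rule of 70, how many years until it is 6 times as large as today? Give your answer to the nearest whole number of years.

about 106 years

One doubling takes 70/1.7 = 41.18 years.
6× is log₂ 6 ≈ 2.58 doublings, so ≈ 2.58 × 41.18 = 106 years.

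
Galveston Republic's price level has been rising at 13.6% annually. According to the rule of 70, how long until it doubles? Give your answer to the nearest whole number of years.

≈ 5 years

70/13.6 ≈ 5.15, so it doubles roughly every 5 years.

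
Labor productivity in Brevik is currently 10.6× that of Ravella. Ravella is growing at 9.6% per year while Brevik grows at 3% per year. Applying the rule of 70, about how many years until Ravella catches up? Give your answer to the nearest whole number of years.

Ravella gains on Brevik at 9.6% − 3% = 6.6 points a year.
At that relative rate the gap halves every 70/6.6 ≈ 10.61 years.
A 10.6× gap takes log₂(10.6) ≈ 3.41 halvings to close: 3.41 × 10.61 ≈ 36 years.

approximately 36 years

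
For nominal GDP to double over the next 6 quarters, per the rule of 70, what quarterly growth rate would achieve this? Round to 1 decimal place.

11.7%

70 / 6 ≈ 11.67, so about 11.7% per quarter.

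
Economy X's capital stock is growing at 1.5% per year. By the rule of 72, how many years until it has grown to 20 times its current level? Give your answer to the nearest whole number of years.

Doubling time ≈ 72/1.5 = 48.00 years.
Reaching 20× takes log₂(20) ≈ 4.32 doublings.
4.32 × 48.00 ≈ 207 years.

about 207 years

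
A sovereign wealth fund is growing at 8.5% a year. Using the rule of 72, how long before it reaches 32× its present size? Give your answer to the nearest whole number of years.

approximately 42 years

One doubling takes 72/8.5 = 8.47 years.
32 = 2^5, so 5 doublings → 42 years.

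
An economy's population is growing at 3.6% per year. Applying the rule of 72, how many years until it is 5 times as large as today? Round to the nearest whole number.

46 years

At 3.6% it doubles every 72/3.6 ≈ 20.00 years.
5× is log₂ 5 ≈ 2.32 doublings, so ≈ 2.32 × 20.00 = 46 years.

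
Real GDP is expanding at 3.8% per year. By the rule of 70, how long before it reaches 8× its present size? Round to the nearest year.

Doubling time ≈ 70/3.8 = 18.42 years.
8 = 2^3, so 3 doublings → 55 years.

≈ 55 years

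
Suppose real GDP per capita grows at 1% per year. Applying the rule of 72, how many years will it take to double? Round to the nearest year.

around 72 years

Doubling time ≈ 72 / 1 = 72.00 years.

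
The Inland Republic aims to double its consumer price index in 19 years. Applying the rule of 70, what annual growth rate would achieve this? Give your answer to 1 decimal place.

roughly 3.7% a year

70 / 19 ≈ 3.68, so about 3.7% a year.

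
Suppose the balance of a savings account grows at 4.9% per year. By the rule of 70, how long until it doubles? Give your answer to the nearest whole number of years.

approximately 14 years

Doubling time ≈ 70 / 4.9 = 14.29 years.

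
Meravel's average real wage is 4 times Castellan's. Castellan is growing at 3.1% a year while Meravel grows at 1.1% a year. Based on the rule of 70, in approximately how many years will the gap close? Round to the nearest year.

70 years

Castellan gains on Meravel at 3.1% − 1.1% = 2 points a year.
At that relative rate the gap halves every 70/2 ≈ 35.00 years.
A 4 times gap closes after 2 halvings: 2 × 35.00 ≈ 70 years.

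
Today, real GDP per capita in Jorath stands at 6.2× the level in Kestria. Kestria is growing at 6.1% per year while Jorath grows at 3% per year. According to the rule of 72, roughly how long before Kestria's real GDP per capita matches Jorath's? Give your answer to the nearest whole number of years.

Kestria gains on Jorath at 6.1% − 3% = 3.1 points a year.
At that relative rate the gap halves every 72/3.1 ≈ 23.23 years.
A 6.2× gap takes log₂(6.2) ≈ 2.63 halvings to close: 2.63 × 23.23 ≈ 61 years.

roughly 61 years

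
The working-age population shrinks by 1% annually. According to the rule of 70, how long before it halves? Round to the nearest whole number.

approximately 70 years

Halving time ≈ 70 / 1 = 70.00 → 70 years.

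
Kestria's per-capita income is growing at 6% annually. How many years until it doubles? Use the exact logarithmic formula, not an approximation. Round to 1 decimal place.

11.9 years

t = ln(2) / ln(1 + 0.06) = 0.6931 / 0.058269 ≈ 11.89.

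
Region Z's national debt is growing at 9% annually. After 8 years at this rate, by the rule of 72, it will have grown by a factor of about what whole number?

Doubling time ≈ 72/9 = 8.00 years.
8/8.00 ≈ 1 doubling, so about 2^1 = 2×.

2 times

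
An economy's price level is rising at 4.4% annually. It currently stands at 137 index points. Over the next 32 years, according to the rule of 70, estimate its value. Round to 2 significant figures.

550 index points

It doubles every 70/4.4 ≈ 15.91 years, so 32 years is 2.01 doublings.
2^2.01 ≈ 4.03; 137 × 4.03 ≈ 550 index points.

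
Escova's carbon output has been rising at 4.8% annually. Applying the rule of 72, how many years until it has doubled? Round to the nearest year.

72/4.8 ≈ 15.00, so it doubles roughly every 15 years.

15 years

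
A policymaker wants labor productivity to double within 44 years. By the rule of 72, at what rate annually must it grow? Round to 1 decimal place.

approximately 1.6% annually

72 / 44 ≈ 1.64, so about 1.6% annually.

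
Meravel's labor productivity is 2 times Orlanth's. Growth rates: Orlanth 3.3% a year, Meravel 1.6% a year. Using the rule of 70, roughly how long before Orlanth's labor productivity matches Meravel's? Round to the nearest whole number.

Orlanth gains on Meravel at 3.3% − 1.6% = 1.7 points a year.
At that relative rate the gap halves every 70/1.7 ≈ 41.18 years.
A 2 times gap closes after 1 halving: 1 × 41.18 ≈ 41 years.

about 41 years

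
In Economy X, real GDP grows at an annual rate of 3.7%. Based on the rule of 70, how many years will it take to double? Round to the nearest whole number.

Doubling time ≈ 70 / 3.7 = 18.92 years.

roughly 19 years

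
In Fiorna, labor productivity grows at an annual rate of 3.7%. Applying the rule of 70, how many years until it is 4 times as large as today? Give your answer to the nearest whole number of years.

≈ 38 years

One doubling takes 70/3.7 = 18.92 years.
4× is 2 doublings, so 2 × 18.92 ≈ 38 years.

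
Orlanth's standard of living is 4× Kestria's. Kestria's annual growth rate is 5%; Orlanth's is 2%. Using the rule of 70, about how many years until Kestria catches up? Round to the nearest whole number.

What matters is the difference: 3 pp.
Rule of 70 on the gap: the ratio halves every 70/3 ≈ 23.33 years.
A 4× gap closes after 2 halvings: 2 × 23.33 ≈ 47 years.

≈ 47 years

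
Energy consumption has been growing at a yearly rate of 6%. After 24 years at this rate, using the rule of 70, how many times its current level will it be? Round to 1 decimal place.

4.2 times

Doubling time ≈ 70/6 = 11.67 years.
24 years / 11.67 ≈ 2.06 doublings → factor 2^2.06 ≈ 4.2.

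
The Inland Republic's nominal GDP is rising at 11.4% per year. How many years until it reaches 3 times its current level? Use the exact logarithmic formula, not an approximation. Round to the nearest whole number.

t = ln(3) / ln(1 + 0.114) = 1.0986 / 0.107957 ≈ 10.18.
≈ 10 years.

10 years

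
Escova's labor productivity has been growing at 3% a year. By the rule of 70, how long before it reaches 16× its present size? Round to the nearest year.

≈ 93 years

At 3% it doubles every 70/3 ≈ 23.33 years.
16× is 4 doublings, so 4 × 23.33 ≈ 93 years.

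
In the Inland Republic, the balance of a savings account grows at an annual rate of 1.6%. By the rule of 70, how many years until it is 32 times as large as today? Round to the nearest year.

approximately 219 years

Doubling time ≈ 70/1.6 = 43.75 years.
32× is 5 doublings, so 5 × 43.75 ≈ 219 years.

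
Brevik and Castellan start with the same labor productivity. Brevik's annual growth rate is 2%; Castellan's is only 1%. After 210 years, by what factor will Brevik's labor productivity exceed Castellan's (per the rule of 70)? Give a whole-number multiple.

Brevik pulls ahead at 1 pp per year, so the ratio doubles every 70/1 ≈ 70.00 years.
In 210 years that's 3.00 doublings: 2^3.00 ≈ 8.

around 8 times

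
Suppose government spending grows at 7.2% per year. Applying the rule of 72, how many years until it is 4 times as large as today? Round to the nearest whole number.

Doubling time ≈ 72/7.2 = 10.00 years.
4 = 2^2, so 2 doublings → 20 years.

≈ 20 years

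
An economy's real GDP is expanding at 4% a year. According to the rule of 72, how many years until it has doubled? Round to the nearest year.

about 18 years

At 4%, doubling takes about 72/4 = 18.00 years.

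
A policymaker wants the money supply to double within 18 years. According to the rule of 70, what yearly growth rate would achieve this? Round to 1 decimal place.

around 3.9%

70 / 18 ≈ 3.89, so about 3.9% per year.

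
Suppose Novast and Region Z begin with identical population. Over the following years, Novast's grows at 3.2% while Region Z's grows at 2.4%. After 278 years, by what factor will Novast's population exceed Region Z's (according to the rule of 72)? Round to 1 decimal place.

about 8.5 times

Novast pulls ahead at 0.8 pp per year, so the ratio doubles every 72/0.8 ≈ 90.00 years.
In 278 years that's 3.09 doublings: 2^3.09 ≈ 8.5.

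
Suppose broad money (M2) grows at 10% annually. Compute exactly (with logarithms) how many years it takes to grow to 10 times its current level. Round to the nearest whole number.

24 years

t = ln(10) / ln(1 + 0.1) = 2.3026 / 0.095310 ≈ 24.16.
≈ 24 years.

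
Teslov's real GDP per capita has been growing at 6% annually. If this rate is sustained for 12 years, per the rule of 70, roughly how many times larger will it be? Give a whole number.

Doubling time ≈ 70/6 = 11.67 years.
12/11.67 ≈ 1 doubling, so about 2^1 = 2×.

about 2 times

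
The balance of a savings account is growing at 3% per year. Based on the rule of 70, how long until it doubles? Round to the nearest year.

70/3 ≈ 23.33, so it doubles roughly every 23 years.

roughly 23 years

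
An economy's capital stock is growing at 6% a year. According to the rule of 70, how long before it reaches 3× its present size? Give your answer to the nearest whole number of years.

Doubling time ≈ 70/6 = 11.67 years.
3× is log₂ 3 ≈ 1.58 doublings, so ≈ 1.58 × 11.67 = 18 years.

18 years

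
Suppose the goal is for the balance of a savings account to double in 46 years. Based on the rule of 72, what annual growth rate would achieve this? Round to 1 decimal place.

approximately 1.6% a year

72 / 46 ≈ 1.57, so about 1.6% a year.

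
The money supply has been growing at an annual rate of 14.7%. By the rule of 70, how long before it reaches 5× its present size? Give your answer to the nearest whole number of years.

approximately 11 years

Doubling time ≈ 70/14.7 = 4.76 years.
Reaching 5× takes log₂(5) ≈ 2.32 doublings.
2.32 × 4.76 ≈ 11 years.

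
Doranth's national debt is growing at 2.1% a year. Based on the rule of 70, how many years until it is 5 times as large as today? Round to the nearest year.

≈ 77 years

Doubling time ≈ 70/2.1 = 33.33 years.
Reaching 5× takes log₂(5) ≈ 2.32 doublings.
2.32 × 33.33 ≈ 77 years.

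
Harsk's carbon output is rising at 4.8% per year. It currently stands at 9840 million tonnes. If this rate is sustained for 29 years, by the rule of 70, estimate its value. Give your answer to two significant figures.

≈ 39000 million tonnes

Doubling time ≈ 70/4.8 = 14.58 years.
29 years is 29/14.58 ≈ 1.99 doublings, a factor of 2^1.99 ≈ 3.97.
9840 × 3.97 ≈ 39000 million tonnes.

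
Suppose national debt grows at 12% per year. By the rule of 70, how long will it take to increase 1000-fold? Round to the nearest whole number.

One doubling takes 70/12 = 5.83 years.
1000× is log₂ 1000 ≈ 9.97 doublings, so ≈ 9.97 × 5.83 = 58 years.

58 years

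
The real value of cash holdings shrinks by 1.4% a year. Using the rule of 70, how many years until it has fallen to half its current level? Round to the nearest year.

The rule works in reverse for decay: 70/1.4 ≈ 50.00 years to halve.

≈ 50 years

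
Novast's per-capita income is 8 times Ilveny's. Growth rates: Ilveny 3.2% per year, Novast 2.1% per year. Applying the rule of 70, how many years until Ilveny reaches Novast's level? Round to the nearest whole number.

191 years

The growth-rate gap is 3.2% − 2.1% = 1.1 percentage points.
So the ratio between them halves every 70/1.1 ≈ 63.64 years.
An 8 times gap closes after 3 halvings: 3 × 63.64 ≈ 191 years.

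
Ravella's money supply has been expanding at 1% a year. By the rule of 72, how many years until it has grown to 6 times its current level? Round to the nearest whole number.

At 1% it doubles every 72/1 ≈ 72.00 years.
Reaching 6× takes log₂(6) ≈ 2.58 doublings.
2.58 × 72.00 ≈ 186 years.

around 186 years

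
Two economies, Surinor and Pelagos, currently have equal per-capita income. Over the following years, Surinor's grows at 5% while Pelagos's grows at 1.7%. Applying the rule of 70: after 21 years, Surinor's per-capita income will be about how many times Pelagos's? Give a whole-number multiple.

approximately 2 times

Surinor pulls ahead at 3.3 pp per year, so the ratio doubles every 70/3.3 ≈ 21.21 years.
In 21 years that's 0.99 doublings: 2^0.99 ≈ 2.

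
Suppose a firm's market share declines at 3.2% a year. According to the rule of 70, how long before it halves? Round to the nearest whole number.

≈ 22 years

Falling at 3.2%, it halves about every 70/3.2 = 21.88 years.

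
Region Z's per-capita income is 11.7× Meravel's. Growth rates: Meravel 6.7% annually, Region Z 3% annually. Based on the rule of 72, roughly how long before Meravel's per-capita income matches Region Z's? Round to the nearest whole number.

roughly 69 years

Meravel gains on Region Z at 6.7% − 3% = 3.7 points a year.
At that relative rate the gap halves every 72/3.7 ≈ 19.46 years.
An 11.7× gap takes log₂(11.7) ≈ 3.55 halvings to close: 3.55 × 19.46 ≈ 69 years.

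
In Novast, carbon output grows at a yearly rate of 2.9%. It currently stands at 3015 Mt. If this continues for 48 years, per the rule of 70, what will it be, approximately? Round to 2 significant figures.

12000 Mt

Doubling time ≈ 70/2.9 = 24.14 years.
48 years is 48/24.14 ≈ 1.99 doublings, a factor of 2^1.99 ≈ 3.97.
3015 × 3.97 ≈ 12000 Mt.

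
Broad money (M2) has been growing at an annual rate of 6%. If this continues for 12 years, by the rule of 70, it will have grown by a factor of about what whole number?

about 2 times

At 6% one doubling takes ≈ 11.67 years; 12 years is 1 of them, so ×2.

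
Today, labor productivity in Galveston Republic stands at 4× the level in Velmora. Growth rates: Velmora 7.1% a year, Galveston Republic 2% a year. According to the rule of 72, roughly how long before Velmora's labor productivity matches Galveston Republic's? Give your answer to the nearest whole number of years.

approximately 28 years

The growth-rate gap is 7.1% − 2% = 5.1 percentage points.
So the ratio between them halves every 72/5.1 ≈ 14.12 years.
A 4× gap closes after 2 halvings: 2 × 14.12 ≈ 28 years.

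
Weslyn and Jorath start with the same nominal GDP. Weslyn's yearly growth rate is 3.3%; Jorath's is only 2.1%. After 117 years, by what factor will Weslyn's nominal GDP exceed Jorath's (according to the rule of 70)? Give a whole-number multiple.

Only the 1.2-point difference matters.
70/1.2 ≈ 58.33 years per doubling of the ratio; 117 years gives 2.01 doublings, so ≈ 4×.

roughly 4 times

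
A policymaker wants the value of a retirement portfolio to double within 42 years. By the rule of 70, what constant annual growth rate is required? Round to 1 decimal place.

roughly 1.7%

70 / 42 ≈ 1.67, so about 1.7% a year.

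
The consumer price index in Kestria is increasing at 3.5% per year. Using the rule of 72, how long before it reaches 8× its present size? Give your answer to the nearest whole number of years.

around 62 years

One doubling takes 72/3.5 = 20.57 years.
Getting to 8× needs 3 doublings: 3 × 20.57 ≈ 62 years.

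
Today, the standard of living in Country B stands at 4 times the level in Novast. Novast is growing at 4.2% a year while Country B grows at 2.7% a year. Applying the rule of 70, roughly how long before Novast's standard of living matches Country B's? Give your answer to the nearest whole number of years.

Novast gains on Country B at 4.2% − 2.7% = 1.5 points a year.
At that relative rate the gap halves every 70/1.5 ≈ 46.67 years.
A 4 times gap closes after 2 halvings: 2 × 46.67 ≈ 93 years.

roughly 93 years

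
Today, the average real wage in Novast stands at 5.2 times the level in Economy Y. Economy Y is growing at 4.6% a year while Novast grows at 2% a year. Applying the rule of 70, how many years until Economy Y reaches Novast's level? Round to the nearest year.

The growth-rate gap is 4.6% − 2% = 2.6 percentage points.
So the ratio between them halves every 70/2.6 ≈ 26.92 years.
A 5.2 times gap takes log₂(5.2) ≈ 2.38 halvings to close: 2.38 × 26.92 ≈ 64 years.

≈ 64 years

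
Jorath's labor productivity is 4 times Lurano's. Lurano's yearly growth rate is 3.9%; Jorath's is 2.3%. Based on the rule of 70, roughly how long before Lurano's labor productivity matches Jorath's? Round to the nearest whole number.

The growth-rate gap is 3.9% − 2.3% = 1.6 percentage points.
So the ratio between them halves every 70/1.6 ≈ 43.75 years.
A 4 times gap closes after 2 halvings: 2 × 43.75 ≈ 88 years.

around 88 years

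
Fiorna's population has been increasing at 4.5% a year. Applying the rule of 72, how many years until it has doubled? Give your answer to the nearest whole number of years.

72/4.5 ≈ 16.00, so it doubles roughly every 16 years.

about 16 years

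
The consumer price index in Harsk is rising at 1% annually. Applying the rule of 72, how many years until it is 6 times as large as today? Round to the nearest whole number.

around 186 years

One doubling takes 72/1 = 72.00 years.
Reaching 6× takes log₂(6) ≈ 2.58 doublings.
2.58 × 72.00 ≈ 186 years.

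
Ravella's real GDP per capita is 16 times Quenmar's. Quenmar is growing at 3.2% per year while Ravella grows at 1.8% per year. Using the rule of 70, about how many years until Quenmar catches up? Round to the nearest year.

Quenmar gains on Ravella at 3.2% − 1.8% = 1.4 points a year.
At that relative rate the gap halves every 70/1.4 ≈ 50.00 years.
A 16 times gap closes after 4 halvings: 4 × 50.00 ≈ 200 years.

200 years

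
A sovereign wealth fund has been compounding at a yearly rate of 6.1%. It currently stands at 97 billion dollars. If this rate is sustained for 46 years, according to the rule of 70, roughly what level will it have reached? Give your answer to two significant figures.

roughly 1600 billion dollars

It doubles every 70/6.1 ≈ 11.48 years, so 46 years is 4.01 doublings.
2^4.01 ≈ 16.11; 97 × 16.11 ≈ 1600 billion dollars.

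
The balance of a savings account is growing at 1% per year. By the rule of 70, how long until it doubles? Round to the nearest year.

70/1 ≈ 70.00, so it doubles roughly every 70 years.

about 70 years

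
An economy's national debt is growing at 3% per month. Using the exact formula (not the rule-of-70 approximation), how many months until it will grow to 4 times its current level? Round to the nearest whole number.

47 months

t = ln(4) / ln(1 + 0.03) = 1.3863 / 0.029559 ≈ 46.90.
≈ 47 months.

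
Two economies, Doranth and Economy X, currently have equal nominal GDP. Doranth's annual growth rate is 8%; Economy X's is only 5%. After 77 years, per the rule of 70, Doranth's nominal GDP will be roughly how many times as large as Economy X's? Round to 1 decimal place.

Rate gap = 8% − 5% = 3 points.
The ratio doubles every 70/3 ≈ 23.33 years.
77/23.33 ≈ 3.30 doublings → ratio ≈ 2^3.30 ≈ 9.8.

roughly 9.8 times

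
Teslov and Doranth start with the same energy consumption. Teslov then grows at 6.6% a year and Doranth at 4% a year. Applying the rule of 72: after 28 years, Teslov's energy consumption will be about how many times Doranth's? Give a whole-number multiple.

Only the 2.6-point difference matters.
72/2.6 ≈ 27.69 years per doubling of the ratio; 28 years gives 1.01 doublings, so ≈ 2×.

approximately 2 times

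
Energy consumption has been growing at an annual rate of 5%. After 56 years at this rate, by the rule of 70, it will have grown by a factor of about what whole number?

16 times

Doubling time ≈ 70/5 = 14.00 years.
56/14.00 ≈ 4 doublings, so about 2^4 = 16×.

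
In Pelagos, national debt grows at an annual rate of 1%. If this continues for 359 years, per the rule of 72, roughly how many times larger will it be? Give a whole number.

72/1 ≈ 72.00 years per doubling.
359 years fits 5 doublings: 2^5 = 32.

32 times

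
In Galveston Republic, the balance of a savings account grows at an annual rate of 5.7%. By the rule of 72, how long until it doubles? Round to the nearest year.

At 5.7%, doubling takes about 72/5.7 = 12.63 years.

approximately 13 years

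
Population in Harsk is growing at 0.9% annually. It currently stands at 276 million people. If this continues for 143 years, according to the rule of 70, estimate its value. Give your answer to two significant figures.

It doubles every 70/0.9 ≈ 77.78 years, so 143 years is 1.84 doublings.
2^1.84 ≈ 3.58; 276 × 3.58 ≈ 990 million people.

approximately 990 million people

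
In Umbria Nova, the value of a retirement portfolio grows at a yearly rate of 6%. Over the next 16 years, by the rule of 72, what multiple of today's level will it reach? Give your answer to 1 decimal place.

Doubles every ≈ 12.00 years (72/6).
16 years is 1.33 doublings; 2^1.33 ≈ 2.5×.

around 2.5 times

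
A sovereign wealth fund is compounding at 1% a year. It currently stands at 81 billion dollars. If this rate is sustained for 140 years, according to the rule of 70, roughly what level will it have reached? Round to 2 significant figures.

Doubling time ≈ 70/1 = 70.00 years.
140 years is 140/70.00 ≈ 2.00 doublings, a factor of 2^2.00 ≈ 4.00.
81 × 4.00 ≈ 320 billion dollars.

about 320 billion dollars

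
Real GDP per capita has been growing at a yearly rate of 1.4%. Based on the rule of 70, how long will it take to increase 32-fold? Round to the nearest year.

roughly 250 years

At 1.4% it doubles every 70/1.4 ≈ 50.00 years.
32 = 2^5, so 5 doublings → 250 years.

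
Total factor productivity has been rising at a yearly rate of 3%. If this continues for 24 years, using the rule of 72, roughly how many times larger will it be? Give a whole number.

72/3 ≈ 24.00 years per doubling.
24 years fits 1 doubling: 2^1 = 2.

2 times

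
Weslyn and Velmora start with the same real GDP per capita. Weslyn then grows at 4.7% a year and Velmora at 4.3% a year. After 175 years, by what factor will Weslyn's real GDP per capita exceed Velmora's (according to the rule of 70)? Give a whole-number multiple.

Rate gap = 4.7% − 4.3% = 0.4 points.
The ratio doubles every 70/0.4 ≈ 175.00 years.
175/175.00 ≈ 1.00 doublings → ratio ≈ 2^1.00 ≈ 2.

approximately 2 times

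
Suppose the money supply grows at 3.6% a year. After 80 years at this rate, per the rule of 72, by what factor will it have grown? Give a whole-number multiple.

roughly 16 times

At 3.6% one doubling takes ≈ 20.00 years; 80 years is 4 of them, so ×16.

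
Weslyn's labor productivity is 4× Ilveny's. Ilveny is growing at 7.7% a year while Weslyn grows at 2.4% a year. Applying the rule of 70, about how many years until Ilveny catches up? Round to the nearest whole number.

What matters is the difference: 5.3 pp.
Rule of 70 on the gap: the ratio halves every 70/5.3 ≈ 13.21 years.
A 4× gap closes after 2 halvings: 2 × 13.21 ≈ 26 years.

around 26 years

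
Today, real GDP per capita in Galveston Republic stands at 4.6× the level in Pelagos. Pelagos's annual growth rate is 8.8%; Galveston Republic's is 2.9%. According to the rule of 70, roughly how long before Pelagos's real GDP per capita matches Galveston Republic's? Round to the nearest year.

around 26 years

What matters is the difference: 5.9 pp.
Rule of 70 on the gap: the ratio halves every 70/5.9 ≈ 11.86 years.
A 4.6× gap takes log₂(4.6) ≈ 2.20 halvings to close: 2.20 × 11.86 ≈ 26 years.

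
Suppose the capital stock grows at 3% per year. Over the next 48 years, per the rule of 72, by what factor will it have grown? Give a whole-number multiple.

≈ 4 times

72/3 ≈ 24.00 years per doubling.
48 years fits 2 doublings: 2^2 = 4.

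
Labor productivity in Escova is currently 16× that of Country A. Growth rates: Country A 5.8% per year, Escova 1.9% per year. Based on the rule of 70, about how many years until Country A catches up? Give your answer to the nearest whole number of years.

What matters is the difference: 3.9 pp.
Rule of 70 on the gap: the ratio halves every 70/3.9 ≈ 17.95 years.
A 16× gap closes after 4 halvings: 4 × 17.95 ≈ 72 years.

roughly 72 years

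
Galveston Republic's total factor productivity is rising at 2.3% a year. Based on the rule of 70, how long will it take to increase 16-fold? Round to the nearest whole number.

122 years

At 2.3% it doubles every 70/2.3 ≈ 30.43 years.
Getting to 16× needs 4 doublings: 4 × 30.43 ≈ 122 years.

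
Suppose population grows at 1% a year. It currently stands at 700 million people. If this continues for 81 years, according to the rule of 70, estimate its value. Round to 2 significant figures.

It doubles every 70/1 ≈ 70.00 years, so 81 years is 1.16 doublings.
2^1.16 ≈ 2.23; 700 × 2.23 ≈ 1600 million people.

about 1600 million people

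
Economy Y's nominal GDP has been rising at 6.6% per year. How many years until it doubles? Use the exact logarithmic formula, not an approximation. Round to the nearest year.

11 years

t = ln(2) / ln(1 + 0.066) = 0.6931 / 0.063913 ≈ 10.84.
≈ 11 years.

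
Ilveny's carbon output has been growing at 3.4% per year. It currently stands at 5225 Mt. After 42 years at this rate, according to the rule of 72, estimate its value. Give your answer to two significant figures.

Doubling time ≈ 72/3.4 = 21.18 years.
42 years is 42/21.18 ≈ 1.98 doublings, a factor of 2^1.98 ≈ 3.94.
5225 × 3.94 ≈ 21000 Mt.

around 21000 Mt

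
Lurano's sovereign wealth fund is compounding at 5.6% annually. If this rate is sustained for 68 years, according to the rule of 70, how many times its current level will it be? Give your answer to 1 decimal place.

approximately 43.4 times

Doubles every ≈ 12.50 years (70/5.6).
68 years is 5.44 doublings; 2^5.44 ≈ 43.4×.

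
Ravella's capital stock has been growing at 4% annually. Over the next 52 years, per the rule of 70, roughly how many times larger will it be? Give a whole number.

At 4% one doubling takes ≈ 17.50 years; 52 years is 3 of them, so ×8.

about 8 times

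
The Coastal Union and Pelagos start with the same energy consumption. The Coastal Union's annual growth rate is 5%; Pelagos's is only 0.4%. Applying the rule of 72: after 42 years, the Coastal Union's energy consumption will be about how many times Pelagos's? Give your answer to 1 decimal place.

around 6.4 times

Rate gap = 5% − 0.4% = 4.6 points.
The ratio doubles every 72/4.6 ≈ 15.65 years.
42/15.65 ≈ 2.68 doublings → ratio ≈ 2^2.68 ≈ 6.4.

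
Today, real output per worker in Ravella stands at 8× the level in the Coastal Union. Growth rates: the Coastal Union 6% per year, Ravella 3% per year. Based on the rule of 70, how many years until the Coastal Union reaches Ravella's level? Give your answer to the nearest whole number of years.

The growth-rate gap is 6% − 3% = 3 percentage points.
So the ratio between them halves every 70/3 ≈ 23.33 years.
An 8× gap closes after 3 halvings: 3 × 23.33 ≈ 70 years.

approximately 70 years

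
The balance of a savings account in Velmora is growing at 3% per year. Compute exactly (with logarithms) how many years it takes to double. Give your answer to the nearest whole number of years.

23 years

t = ln(2) / ln(1 + 0.03) = 0.6931 / 0.029559 ≈ 23.45.
≈ 23 years.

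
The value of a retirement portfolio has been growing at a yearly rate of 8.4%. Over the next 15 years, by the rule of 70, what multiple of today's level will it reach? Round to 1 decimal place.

Doubles every ≈ 8.33 years (70/8.4).
15 years is 1.80 doublings; 2^1.80 ≈ 3.5×.

3.5 times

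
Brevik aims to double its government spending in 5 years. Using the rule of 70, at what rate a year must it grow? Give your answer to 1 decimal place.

≈ 14.0% a year

70 / 5 ≈ 14.00, so about 14.0% a year.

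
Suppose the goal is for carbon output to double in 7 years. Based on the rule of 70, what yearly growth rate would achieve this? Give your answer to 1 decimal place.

70 / 7 ≈ 10.00, so about 10.0% per year.

approximately 10.0%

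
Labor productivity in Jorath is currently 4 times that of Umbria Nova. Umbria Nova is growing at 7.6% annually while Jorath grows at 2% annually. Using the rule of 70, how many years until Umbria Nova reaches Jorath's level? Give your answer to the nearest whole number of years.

≈ 25 years

The growth-rate gap is 7.6% − 2% = 5.6 percentage points.
So the ratio between them halves every 70/5.6 ≈ 12.50 years.
A 4 times gap closes after 2 halvings: 2 × 12.50 ≈ 25 years.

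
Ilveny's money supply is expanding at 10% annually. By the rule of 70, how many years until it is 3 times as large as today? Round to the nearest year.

One doubling takes 70/10 = 7.00 years.
Reaching 3× takes log₂(3) ≈ 1.58 doublings.
1.58 × 7.00 ≈ 11 years.

around 11 years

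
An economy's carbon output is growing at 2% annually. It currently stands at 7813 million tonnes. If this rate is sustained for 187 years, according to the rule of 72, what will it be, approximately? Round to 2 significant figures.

Doubling time ≈ 72/2 = 36.00 years.
187 years is 187/36.00 ≈ 5.19 doublings, a factor of 2^5.19 ≈ 36.50.
7813 × 36.50 ≈ 290000 million tonnes.

290000 million tonnes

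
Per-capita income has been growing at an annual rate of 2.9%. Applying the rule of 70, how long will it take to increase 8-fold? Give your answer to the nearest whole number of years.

about 72 years

At 2.9% it doubles every 70/2.9 ≈ 24.14 years.
8× is 3 doublings, so 3 × 24.14 ≈ 72 years.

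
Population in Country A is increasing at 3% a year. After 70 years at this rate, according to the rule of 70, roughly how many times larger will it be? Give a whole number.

approximately 8 times

70/3 ≈ 23.33 years per doubling.
70 years fits 3 doublings: 2^3 = 8.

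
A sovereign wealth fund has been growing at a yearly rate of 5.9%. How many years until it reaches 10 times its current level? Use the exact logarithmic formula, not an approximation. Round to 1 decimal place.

40.2 years

t = ln(10) / ln(1 + 0.059) = 2.3026 / 0.057325 ≈ 40.17.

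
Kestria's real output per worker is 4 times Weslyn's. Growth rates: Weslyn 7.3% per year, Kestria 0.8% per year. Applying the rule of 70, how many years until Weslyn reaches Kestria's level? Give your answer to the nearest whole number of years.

≈ 22 years

What matters is the difference: 6.5 pp.
Rule of 70 on the gap: the ratio halves every 70/6.5 ≈ 10.77 years.
A 4 times gap closes after 2 halvings: 2 × 10.77 ≈ 22 years.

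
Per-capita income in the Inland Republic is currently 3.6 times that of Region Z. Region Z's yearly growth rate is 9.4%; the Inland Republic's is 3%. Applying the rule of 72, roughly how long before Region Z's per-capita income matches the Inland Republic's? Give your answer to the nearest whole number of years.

What matters is the difference: 6.4 pp.
Rule of 72 on the gap: the ratio halves every 72/6.4 ≈ 11.25 years.
A 3.6 times gap takes log₂(3.6) ≈ 1.85 halvings to close: 1.85 × 11.25 ≈ 21 years.

around 21 years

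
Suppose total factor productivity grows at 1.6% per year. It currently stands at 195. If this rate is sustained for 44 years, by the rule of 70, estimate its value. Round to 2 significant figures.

≈ 390

Doubling time ≈ 70/1.6 = 43.75 years.
44 years is 44/43.75 ≈ 1.01 doublings, a factor of 2^1.01 ≈ 2.01.
195 × 2.01 ≈ 390.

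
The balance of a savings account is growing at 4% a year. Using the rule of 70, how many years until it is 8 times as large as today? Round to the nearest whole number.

about 53 years

One doubling takes 70/4 = 17.50 years.
8 = 2^3, so 3 doublings → 53 years.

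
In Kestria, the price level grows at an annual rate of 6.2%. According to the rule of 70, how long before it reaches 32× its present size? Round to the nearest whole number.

One doubling takes 70/6.2 = 11.29 years.
Getting to 32× needs 5 doublings: 5 × 11.29 ≈ 56 years.

roughly 56 years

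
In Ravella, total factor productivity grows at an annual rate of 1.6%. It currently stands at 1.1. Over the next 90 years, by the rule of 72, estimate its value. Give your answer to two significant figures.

around 4.4

Doubling time ≈ 72/1.6 = 45.00 years.
90 years is 90/45.00 ≈ 2.00 doublings, a factor of 2^2.00 ≈ 4.00.
1.1 × 4.00 ≈ 4.4.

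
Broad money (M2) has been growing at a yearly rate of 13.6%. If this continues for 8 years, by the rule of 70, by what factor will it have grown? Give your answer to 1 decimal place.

2.9 times

Doubles every ≈ 5.15 years (70/13.6).
8 years is 1.55 doublings; 2^1.55 ≈ 2.9×.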